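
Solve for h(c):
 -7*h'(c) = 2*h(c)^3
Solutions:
 h(c) = -sqrt(14)*sqrt(-1/(C1 - 2*c))/2
 h(c) = sqrt(14)*sqrt(-1/(C1 - 2*c))/2


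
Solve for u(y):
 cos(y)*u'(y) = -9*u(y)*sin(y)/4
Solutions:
 u(y) = C1*cos(y)^(9/4)


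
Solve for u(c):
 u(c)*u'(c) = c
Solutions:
 u(c) = -sqrt(C1 + c^2)
 u(c) = sqrt(C1 + c^2)


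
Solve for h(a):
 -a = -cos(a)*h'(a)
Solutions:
 h(a) = C1 + Integral(a/cos(a), a)


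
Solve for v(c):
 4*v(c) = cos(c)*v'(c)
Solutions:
 v(c) = C1*(sin(c)^2 + 2*sin(c) + 1)/(sin(c)^2 - 2*sin(c) + 1)


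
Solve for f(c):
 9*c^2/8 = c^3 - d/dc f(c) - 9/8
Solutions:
 f(c) = C1 + c^4/4 - 3*c^3/8 - 9*c/8


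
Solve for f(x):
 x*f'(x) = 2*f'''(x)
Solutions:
 f(x) = C1 + Integral(C2*airyai(2^(2/3)*x/2) + C3*airybi(2^(2/3)*x/2), x)


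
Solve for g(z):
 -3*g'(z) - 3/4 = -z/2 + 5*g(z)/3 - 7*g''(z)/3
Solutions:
 g(z) = C1*exp(z*(9 - sqrt(221))/14) + C2*exp(z*(9 + sqrt(221))/14) + 3*z/10 - 99/100


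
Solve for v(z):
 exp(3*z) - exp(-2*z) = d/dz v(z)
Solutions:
 v(z) = C1 + exp(3*z)/3 + exp(-2*z)/2


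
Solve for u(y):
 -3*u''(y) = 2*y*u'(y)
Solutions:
 u(y) = C1 + C2*erf(sqrt(3)*y/3)


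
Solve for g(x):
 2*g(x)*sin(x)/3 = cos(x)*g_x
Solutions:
 g(x) = C1/cos(x)^(2/3)


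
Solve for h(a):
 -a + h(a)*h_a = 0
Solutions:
 h(a) = -sqrt(C1 + a^2)
 h(a) = sqrt(C1 + a^2)


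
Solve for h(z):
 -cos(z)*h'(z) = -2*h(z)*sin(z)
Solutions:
 h(z) = C1/cos(z)^2


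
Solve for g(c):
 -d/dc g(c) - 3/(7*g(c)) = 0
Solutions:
 g(c) = -sqrt(C1 - 42*c)/7
 g(c) = sqrt(C1 - 42*c)/7


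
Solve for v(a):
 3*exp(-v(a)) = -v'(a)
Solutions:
 v(a) = log(C1 - 3*a)


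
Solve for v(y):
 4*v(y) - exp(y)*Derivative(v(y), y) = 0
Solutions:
 v(y) = C1*exp(-4*exp(-y))


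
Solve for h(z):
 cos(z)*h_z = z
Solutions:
 h(z) = C1 + Integral(z/cos(z), z)


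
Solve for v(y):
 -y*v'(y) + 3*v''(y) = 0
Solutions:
 v(y) = C1 + C2*erfi(sqrt(6)*y/6)


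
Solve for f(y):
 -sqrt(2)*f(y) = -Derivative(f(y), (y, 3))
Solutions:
 f(y) = C3*exp(2^(1/6)*y) + (C1*sin(2^(1/6)*sqrt(3)*y/2) + C2*cos(2^(1/6)*sqrt(3)*y/2))*exp(-2^(1/6)*y/2)


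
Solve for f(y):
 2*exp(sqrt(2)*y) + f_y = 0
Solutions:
 f(y) = C1 - sqrt(2)*exp(sqrt(2)*y)


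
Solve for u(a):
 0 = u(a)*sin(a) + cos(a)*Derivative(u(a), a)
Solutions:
 u(a) = C1*cos(a)


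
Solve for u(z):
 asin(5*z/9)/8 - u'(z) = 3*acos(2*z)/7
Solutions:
 u(z) = C1 - 3*z*acos(2*z)/7 + z*asin(5*z/9)/8 + 3*sqrt(1 - 4*z^2)/14 + sqrt(81 - 25*z^2)/40


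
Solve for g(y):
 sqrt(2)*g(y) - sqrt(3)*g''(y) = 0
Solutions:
 g(y) = C1*exp(-2^(1/4)*3^(3/4)*y/3) + C2*exp(2^(1/4)*3^(3/4)*y/3)


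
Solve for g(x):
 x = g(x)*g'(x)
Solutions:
 g(x) = -sqrt(C1 + x^2)
 g(x) = sqrt(C1 + x^2)


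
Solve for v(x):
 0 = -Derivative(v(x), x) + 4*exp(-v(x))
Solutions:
 v(x) = log(C1 + 4*x)


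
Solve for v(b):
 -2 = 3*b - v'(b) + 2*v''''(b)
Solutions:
 v(b) = C1 + C4*exp(2^(2/3)*b/2) + 3*b^2/2 + 2*b + (C2*sin(2^(2/3)*sqrt(3)*b/4) + C3*cos(2^(2/3)*sqrt(3)*b/4))*exp(-2^(2/3)*b/4)


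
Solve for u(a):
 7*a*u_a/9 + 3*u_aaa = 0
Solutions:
 u(a) = C1 + Integral(C2*airyai(-7^(1/3)*a/3) + C3*airybi(-7^(1/3)*a/3), a)


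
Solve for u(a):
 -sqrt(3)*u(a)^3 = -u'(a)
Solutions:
 u(a) = -sqrt(2)*sqrt(-1/(C1 + sqrt(3)*a))/2
 u(a) = sqrt(2)*sqrt(-1/(C1 + sqrt(3)*a))/2


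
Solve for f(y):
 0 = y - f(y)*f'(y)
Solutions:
 f(y) = -sqrt(C1 + y^2)
 f(y) = sqrt(C1 + y^2)


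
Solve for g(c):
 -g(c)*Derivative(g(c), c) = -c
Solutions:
 g(c) = -sqrt(C1 + c^2)
 g(c) = sqrt(C1 + c^2)


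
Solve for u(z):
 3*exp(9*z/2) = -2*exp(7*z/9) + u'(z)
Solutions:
 u(z) = C1 + 18*exp(7*z/9)/7 + 2*exp(9*z/2)/3


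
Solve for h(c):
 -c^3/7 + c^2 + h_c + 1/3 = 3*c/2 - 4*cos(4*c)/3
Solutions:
 h(c) = C1 + c^4/28 - c^3/3 + 3*c^2/4 - c/3 - sin(4*c)/3


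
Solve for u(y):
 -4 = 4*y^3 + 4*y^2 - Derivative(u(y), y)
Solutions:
 u(y) = C1 + y^4 + 4*y^3/3 + 4*y


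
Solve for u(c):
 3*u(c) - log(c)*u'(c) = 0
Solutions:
 u(c) = C1*exp(3*li(c))


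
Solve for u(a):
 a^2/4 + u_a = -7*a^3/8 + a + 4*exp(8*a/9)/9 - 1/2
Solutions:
 u(a) = C1 - 7*a^4/32 - a^3/12 + a^2/2 - a/2 + exp(8*a/9)/2


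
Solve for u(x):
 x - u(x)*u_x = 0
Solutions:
 u(x) = -sqrt(C1 + x^2)
 u(x) = sqrt(C1 + x^2)


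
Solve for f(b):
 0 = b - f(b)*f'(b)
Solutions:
 f(b) = -sqrt(C1 + b^2)
 f(b) = sqrt(C1 + b^2)


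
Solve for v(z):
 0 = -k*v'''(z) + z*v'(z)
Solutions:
 v(z) = C1 + Integral(C2*airyai(z*(1/k)^(1/3)) + C3*airybi(z*(1/k)^(1/3)), z)


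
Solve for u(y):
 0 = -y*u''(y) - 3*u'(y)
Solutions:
 u(y) = C1 + C2/y^2


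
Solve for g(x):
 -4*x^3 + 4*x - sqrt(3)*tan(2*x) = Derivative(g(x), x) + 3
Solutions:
 g(x) = C1 - x^4 + 2*x^2 - 3*x + sqrt(3)*log(cos(2*x))/2


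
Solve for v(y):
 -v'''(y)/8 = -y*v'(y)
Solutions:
 v(y) = C1 + Integral(C2*airyai(2*y) + C3*airybi(2*y), y)


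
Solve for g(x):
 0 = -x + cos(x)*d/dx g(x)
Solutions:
 g(x) = C1 + Integral(x/cos(x), x)


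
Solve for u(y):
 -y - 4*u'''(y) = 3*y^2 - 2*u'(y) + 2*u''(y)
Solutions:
 u(y) = C1 + C2*exp(-y) + C3*exp(y/2) + y^3/2 + 7*y^2/4 + 19*y/2


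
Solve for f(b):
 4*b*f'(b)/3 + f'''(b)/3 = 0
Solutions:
 f(b) = C1 + Integral(C2*airyai(-2^(2/3)*b) + C3*airybi(-2^(2/3)*b), b)


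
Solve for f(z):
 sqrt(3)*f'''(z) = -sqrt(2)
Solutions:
 f(z) = C1 + C2*z + C3*z^2 - sqrt(6)*z^3/18


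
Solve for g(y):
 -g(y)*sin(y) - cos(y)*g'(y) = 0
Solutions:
 g(y) = C1*cos(y)


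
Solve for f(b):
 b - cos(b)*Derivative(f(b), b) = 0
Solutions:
 f(b) = C1 + Integral(b/cos(b), b)


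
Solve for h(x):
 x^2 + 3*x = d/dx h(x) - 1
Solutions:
 h(x) = C1 + x^3/3 + 3*x^2/2 + x


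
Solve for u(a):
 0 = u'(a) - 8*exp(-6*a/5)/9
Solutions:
 u(a) = C1 - 20*exp(-6*a/5)/27


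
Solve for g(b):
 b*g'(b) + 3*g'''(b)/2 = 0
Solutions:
 g(b) = C1 + Integral(C2*airyai(-2^(1/3)*3^(2/3)*b/3) + C3*airybi(-2^(1/3)*3^(2/3)*b/3), b)


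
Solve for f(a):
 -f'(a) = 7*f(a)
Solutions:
 f(a) = C1*exp(-7*a)


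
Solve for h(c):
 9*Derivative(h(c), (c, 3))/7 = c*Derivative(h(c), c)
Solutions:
 h(c) = C1 + Integral(C2*airyai(21^(1/3)*c/3) + C3*airybi(21^(1/3)*c/3), c)


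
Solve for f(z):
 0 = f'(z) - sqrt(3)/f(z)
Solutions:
 f(z) = -sqrt(C1 + 2*sqrt(3)*z)
 f(z) = sqrt(C1 + 2*sqrt(3)*z)


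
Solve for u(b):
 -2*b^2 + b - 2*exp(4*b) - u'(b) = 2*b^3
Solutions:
 u(b) = C1 - b^4/2 - 2*b^3/3 + b^2/2 - exp(4*b)/2


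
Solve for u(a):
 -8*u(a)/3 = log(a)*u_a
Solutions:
 u(a) = C1*exp(-8*li(a)/3)


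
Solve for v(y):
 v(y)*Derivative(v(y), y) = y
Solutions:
 v(y) = -sqrt(C1 + y^2)
 v(y) = sqrt(C1 + y^2)


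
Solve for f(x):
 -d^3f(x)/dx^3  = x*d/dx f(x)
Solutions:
 f(x) = C1 + Integral(C2*airyai(-x) + C3*airybi(-x), x)


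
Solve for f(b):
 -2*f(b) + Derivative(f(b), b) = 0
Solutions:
 f(b) = C1*exp(2*b)


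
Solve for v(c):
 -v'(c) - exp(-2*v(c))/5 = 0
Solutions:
 v(c) = log(-sqrt(C1 - 10*c)) - log(5)
 v(c) = log(C1 - 10*c)/2 - log(5)


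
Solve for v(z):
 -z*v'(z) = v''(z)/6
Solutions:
 v(z) = C1 + C2*erf(sqrt(3)*z)


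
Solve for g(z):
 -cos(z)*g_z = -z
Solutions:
 g(z) = C1 + Integral(z/cos(z), z)


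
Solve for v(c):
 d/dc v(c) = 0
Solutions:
 v(c) = C1


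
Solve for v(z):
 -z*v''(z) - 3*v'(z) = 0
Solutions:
 v(z) = C1 + C2/z^2


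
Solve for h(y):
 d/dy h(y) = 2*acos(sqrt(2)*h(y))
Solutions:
 Integral(1/acos(sqrt(2)*_y), (_y, h(y))) = C1 + 2*y


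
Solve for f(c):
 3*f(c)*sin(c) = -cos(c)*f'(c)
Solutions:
 f(c) = C1*cos(c)^3


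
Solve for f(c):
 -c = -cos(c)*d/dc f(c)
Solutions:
 f(c) = C1 + Integral(c/cos(c), c)


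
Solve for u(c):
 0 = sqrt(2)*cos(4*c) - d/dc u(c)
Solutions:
 u(c) = C1 + sqrt(2)*sin(4*c)/4


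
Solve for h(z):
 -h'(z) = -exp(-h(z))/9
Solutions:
 h(z) = log(C1 + z/9)


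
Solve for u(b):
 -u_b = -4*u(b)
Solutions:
 u(b) = C1*exp(4*b)


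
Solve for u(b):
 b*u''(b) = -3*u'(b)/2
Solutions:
 u(b) = C1 + C2/sqrt(b)


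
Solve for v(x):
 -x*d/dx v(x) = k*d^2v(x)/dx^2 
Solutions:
 v(x) = C1 + C2*sqrt(k)*erf(sqrt(2)*x*sqrt(1/k)/2)


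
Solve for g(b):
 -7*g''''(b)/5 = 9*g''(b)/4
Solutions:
 g(b) = C1 + C2*b + C3*sin(3*sqrt(35)*b/14) + C4*cos(3*sqrt(35)*b/14)


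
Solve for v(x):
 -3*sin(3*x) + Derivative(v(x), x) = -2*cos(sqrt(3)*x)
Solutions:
 v(x) = C1 - 2*sqrt(3)*sin(sqrt(3)*x)/3 - cos(3*x)


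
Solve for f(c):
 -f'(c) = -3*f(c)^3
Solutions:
 f(c) = -sqrt(2)*sqrt(-1/(C1 + 3*c))/2
 f(c) = sqrt(2)*sqrt(-1/(C1 + 3*c))/2


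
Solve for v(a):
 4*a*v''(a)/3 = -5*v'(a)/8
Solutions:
 v(a) = C1 + C2*a^(17/32)


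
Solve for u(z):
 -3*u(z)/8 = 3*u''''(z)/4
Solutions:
 u(z) = (C1*sin(2^(1/4)*z/2) + C2*cos(2^(1/4)*z/2))*exp(-2^(1/4)*z/2) + (C3*sin(2^(1/4)*z/2) + C4*cos(2^(1/4)*z/2))*exp(2^(1/4)*z/2)


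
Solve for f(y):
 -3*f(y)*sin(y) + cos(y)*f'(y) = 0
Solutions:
 f(y) = C1/cos(y)^3


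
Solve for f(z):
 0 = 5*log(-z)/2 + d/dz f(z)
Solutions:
 f(z) = C1 - 5*z*log(-z)/2 + 5*z/2


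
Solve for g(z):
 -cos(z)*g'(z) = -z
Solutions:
 g(z) = C1 + Integral(z/cos(z), z)


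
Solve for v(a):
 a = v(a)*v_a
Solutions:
 v(a) = -sqrt(C1 + a^2)
 v(a) = sqrt(C1 + a^2)


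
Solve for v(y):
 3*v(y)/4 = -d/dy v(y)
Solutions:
 v(y) = C1*exp(-3*y/4)


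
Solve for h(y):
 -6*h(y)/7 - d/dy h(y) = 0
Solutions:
 h(y) = C1*exp(-6*y/7)


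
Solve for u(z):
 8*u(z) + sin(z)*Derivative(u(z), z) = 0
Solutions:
 u(z) = C1*(cos(z)^4 + 4*cos(z)^3 + 6*cos(z)^2 + 4*cos(z) + 1)/(cos(z)^4 - 4*cos(z)^3 + 6*cos(z)^2 - 4*cos(z) + 1)


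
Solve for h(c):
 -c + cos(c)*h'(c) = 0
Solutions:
 h(c) = C1 + Integral(c/cos(c), c)


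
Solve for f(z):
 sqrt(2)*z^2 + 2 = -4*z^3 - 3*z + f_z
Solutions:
 f(z) = C1 + z^4 + sqrt(2)*z^3/3 + 3*z^2/2 + 2*z


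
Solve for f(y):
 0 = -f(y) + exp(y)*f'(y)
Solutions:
 f(y) = C1*exp(-exp(-y))


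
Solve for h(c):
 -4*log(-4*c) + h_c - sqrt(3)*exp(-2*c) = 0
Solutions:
 h(c) = C1 + 4*c*log(-c) + 4*c*(-1 + 2*log(2)) - sqrt(3)*exp(-2*c)/2


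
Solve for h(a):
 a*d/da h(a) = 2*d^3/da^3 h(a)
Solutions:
 h(a) = C1 + Integral(C2*airyai(2^(2/3)*a/2) + C3*airybi(2^(2/3)*a/2), a)


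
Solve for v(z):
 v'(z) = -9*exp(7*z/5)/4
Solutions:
 v(z) = C1 - 45*exp(7*z/5)/28


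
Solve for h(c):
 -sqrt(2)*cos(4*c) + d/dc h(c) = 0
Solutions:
 h(c) = C1 + sqrt(2)*sin(4*c)/4


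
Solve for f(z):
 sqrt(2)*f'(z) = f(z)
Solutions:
 f(z) = C1*exp(sqrt(2)*z/2)


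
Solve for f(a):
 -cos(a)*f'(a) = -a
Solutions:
 f(a) = C1 + Integral(a/cos(a), a)


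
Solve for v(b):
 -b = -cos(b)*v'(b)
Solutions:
 v(b) = C1 + Integral(b/cos(b), b)


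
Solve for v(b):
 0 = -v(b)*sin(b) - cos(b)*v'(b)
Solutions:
 v(b) = C1*cos(b)


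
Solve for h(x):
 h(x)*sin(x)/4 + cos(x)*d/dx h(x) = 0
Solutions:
 h(x) = C1*cos(x)^(1/4)


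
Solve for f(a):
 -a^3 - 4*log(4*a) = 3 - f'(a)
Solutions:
 f(a) = C1 + a^4/4 + 4*a*log(a) - a + a*log(256)


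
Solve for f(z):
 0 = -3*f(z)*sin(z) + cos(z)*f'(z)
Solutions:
 f(z) = C1/cos(z)^3


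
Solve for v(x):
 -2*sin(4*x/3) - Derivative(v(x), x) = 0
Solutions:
 v(x) = C1 + 3*cos(4*x/3)/2


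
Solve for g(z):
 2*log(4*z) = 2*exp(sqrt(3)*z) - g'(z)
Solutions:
 g(z) = C1 - 2*z*log(z) + 2*z*(1 - 2*log(2)) + 2*sqrt(3)*exp(sqrt(3)*z)/3


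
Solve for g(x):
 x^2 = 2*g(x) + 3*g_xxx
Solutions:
 g(x) = C3*exp(-2^(1/3)*3^(2/3)*x/3) + x^2/2 + (C1*sin(2^(1/3)*3^(1/6)*x/2) + C2*cos(2^(1/3)*3^(1/6)*x/2))*exp(2^(1/3)*3^(2/3)*x/6)


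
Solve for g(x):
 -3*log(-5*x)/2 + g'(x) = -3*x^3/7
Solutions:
 g(x) = C1 - 3*x^4/28 + 3*x*log(-x)/2 + 3*x*(-1 + log(5))/2


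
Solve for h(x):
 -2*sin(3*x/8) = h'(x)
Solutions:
 h(x) = C1 + 16*cos(3*x/8)/3


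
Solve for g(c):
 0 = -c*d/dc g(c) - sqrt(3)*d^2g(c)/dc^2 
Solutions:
 g(c) = C1 + C2*erf(sqrt(2)*3^(3/4)*c/6)


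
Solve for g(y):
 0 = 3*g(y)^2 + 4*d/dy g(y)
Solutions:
 g(y) = 4/(C1 + 3*y)


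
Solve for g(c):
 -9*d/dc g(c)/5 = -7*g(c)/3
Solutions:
 g(c) = C1*exp(35*c/27)


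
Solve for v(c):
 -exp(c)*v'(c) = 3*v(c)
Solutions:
 v(c) = C1*exp(3*exp(-c))


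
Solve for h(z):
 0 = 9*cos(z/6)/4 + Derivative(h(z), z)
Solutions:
 h(z) = C1 - 27*sin(z/6)/2


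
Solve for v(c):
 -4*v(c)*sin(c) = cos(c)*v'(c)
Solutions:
 v(c) = C1*cos(c)^4


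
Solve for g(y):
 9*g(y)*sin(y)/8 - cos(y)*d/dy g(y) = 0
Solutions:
 g(y) = C1/cos(y)^(9/8)


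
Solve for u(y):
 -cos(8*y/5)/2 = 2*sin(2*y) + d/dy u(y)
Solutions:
 u(y) = C1 - 5*sin(8*y/5)/16 + cos(2*y)


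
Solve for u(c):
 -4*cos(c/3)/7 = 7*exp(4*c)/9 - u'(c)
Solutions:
 u(c) = C1 + 7*exp(4*c)/36 + 12*sin(c/3)/7


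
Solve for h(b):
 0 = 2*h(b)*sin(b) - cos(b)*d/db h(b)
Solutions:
 h(b) = C1/cos(b)^2


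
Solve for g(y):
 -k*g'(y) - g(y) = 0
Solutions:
 g(y) = C1*exp(-y/k)


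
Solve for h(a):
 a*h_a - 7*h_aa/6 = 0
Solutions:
 h(a) = C1 + C2*erfi(sqrt(21)*a/7)


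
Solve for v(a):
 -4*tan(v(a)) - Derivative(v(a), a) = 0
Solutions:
 v(a) = pi - asin(C1*exp(-4*a))
 v(a) = asin(C1*exp(-4*a))


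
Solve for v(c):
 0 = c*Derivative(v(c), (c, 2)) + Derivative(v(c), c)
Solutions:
 v(c) = C1 + C2*log(c)


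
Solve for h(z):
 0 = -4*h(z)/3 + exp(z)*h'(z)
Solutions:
 h(z) = C1*exp(-4*exp(-z)/3)


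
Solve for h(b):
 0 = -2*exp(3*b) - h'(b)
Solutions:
 h(b) = C1 - 2*exp(3*b)/3


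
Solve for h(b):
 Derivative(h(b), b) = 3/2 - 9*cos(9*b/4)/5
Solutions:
 h(b) = C1 + 3*b/2 - 4*sin(9*b/4)/5


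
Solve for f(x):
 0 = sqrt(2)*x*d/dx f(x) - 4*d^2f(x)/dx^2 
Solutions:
 f(x) = C1 + C2*erfi(2^(3/4)*x/4)


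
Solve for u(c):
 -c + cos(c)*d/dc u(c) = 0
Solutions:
 u(c) = C1 + Integral(c/cos(c), c)


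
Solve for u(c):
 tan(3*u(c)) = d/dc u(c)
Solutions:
 u(c) = -asin(C1*exp(3*c))/3 + pi/3
 u(c) = asin(C1*exp(3*c))/3


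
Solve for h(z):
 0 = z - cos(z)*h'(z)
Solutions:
 h(z) = C1 + Integral(z/cos(z), z)


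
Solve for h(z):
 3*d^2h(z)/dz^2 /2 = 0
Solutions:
 h(z) = C1 + C2*z


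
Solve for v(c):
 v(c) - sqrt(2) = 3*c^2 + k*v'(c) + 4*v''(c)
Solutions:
 v(c) = C1*exp(c*(-k + sqrt(k^2 + 16))/8) + C2*exp(-c*(k + sqrt(k^2 + 16))/8) + 3*c^2 + 6*c*k + 6*k^2 + sqrt(2) + 24


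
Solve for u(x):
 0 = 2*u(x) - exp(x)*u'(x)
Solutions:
 u(x) = C1*exp(-2*exp(-x))


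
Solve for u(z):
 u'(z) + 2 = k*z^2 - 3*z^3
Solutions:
 u(z) = C1 + k*z^3/3 - 3*z^4/4 - 2*z


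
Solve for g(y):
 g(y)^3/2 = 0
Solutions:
 g(y) = 0


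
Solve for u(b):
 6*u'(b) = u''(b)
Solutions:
 u(b) = C1 + C2*exp(6*b)


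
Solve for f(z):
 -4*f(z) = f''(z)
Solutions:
 f(z) = C1*sin(2*z) + C2*cos(2*z)


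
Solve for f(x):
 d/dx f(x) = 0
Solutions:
 f(x) = C1


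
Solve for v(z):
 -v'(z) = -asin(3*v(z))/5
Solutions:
 Integral(1/asin(3*_y), (_y, v(z))) = C1 + z/5


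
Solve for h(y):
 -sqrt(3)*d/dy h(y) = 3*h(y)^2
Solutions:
 h(y) = 1/(C1 + sqrt(3)*y)


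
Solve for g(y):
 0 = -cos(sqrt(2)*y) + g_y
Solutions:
 g(y) = C1 + sqrt(2)*sin(sqrt(2)*y)/2


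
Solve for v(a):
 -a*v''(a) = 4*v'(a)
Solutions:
 v(a) = C1 + C2/a^3


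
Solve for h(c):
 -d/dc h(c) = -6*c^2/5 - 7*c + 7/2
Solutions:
 h(c) = C1 + 2*c^3/5 + 7*c^2/2 - 7*c/2


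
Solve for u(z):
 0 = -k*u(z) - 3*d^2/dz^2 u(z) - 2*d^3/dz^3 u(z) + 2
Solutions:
 u(z) = C1*exp(-z*((2*k + sqrt((2*k + 1)^2 - 1) + 1)^(1/3) + 1 + (2*k + sqrt((2*k + 1)^2 - 1) + 1)^(-1/3))/2) + C2*exp(z*((2*k + sqrt((2*k + 1)^2 - 1) + 1)^(1/3)/4 - sqrt(3)*I*(2*k + sqrt((2*k + 1)^2 - 1) + 1)^(1/3)/4 - 1/2 - 1/((-1 + sqrt(3)*I)*(2*k + sqrt((2*k + 1)^2 - 1) + 1)^(1/3)))) + C3*exp(z*((2*k + sqrt((2*k + 1)^2 - 1) + 1)^(1/3)/4 + sqrt(3)*I*(2*k + sqrt((2*k + 1)^2 - 1) + 1)^(1/3)/4 - 1/2 + 1/((1 + sqrt(3)*I)*(2*k + sqrt((2*k + 1)^2 - 1) + 1)^(1/3)))) + 2/k


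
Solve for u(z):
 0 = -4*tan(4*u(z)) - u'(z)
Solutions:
 u(z) = -asin(C1*exp(-16*z))/4 + pi/4
 u(z) = asin(C1*exp(-16*z))/4


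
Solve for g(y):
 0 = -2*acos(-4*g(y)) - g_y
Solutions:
 Integral(1/acos(-4*_y), (_y, g(y))) = C1 - 2*y


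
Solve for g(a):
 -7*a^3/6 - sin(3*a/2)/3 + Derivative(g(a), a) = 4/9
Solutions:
 g(a) = C1 + 7*a^4/24 + 4*a/9 - 2*cos(3*a/2)/9


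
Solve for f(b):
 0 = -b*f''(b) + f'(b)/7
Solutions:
 f(b) = C1 + C2*b^(8/7)


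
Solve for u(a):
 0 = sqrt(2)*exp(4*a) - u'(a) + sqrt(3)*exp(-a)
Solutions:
 u(a) = C1 + sqrt(2)*exp(4*a)/4 - sqrt(3)*exp(-a)


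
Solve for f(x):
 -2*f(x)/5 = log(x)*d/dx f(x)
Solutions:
 f(x) = C1*exp(-2*li(x)/5)


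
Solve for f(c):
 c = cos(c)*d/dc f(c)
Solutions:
 f(c) = C1 + Integral(c/cos(c), c)


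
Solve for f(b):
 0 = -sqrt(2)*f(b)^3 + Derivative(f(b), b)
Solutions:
 f(b) = -sqrt(2)*sqrt(-1/(C1 + sqrt(2)*b))/2
 f(b) = sqrt(2)*sqrt(-1/(C1 + sqrt(2)*b))/2


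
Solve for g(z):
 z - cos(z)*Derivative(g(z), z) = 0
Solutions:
 g(z) = C1 + Integral(z/cos(z), z)


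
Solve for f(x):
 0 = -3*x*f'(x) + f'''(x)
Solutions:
 f(x) = C1 + Integral(C2*airyai(3^(1/3)*x) + C3*airybi(3^(1/3)*x), x)


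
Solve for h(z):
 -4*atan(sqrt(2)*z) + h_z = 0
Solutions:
 h(z) = C1 + 4*z*atan(sqrt(2)*z) - sqrt(2)*log(2*z^2 + 1)


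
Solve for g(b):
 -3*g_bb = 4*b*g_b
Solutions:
 g(b) = C1 + C2*erf(sqrt(6)*b/3)


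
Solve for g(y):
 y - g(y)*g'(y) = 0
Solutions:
 g(y) = -sqrt(C1 + y^2)
 g(y) = sqrt(C1 + y^2)


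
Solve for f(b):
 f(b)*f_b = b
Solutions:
 f(b) = -sqrt(C1 + b^2)
 f(b) = sqrt(C1 + b^2)


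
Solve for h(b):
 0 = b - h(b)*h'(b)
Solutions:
 h(b) = -sqrt(C1 + b^2)
 h(b) = sqrt(C1 + b^2)


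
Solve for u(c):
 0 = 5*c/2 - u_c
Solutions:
 u(c) = C1 + 5*c^2/4


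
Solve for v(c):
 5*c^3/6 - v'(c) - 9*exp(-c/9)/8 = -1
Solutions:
 v(c) = C1 + 5*c^4/24 + c + 81*exp(-c/9)/8


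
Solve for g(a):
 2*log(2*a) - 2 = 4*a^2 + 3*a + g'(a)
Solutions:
 g(a) = C1 - 4*a^3/3 - 3*a^2/2 + 2*a*log(a) - 4*a + 2*a*log(2)


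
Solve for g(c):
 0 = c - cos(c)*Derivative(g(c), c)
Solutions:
 g(c) = C1 + Integral(c/cos(c), c)


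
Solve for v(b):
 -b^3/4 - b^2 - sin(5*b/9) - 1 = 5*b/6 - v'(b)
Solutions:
 v(b) = C1 + b^4/16 + b^3/3 + 5*b^2/12 + b - 9*cos(5*b/9)/5


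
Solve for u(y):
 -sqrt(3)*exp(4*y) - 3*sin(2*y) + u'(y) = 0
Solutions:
 u(y) = C1 + sqrt(3)*exp(4*y)/4 - 3*cos(2*y)/2


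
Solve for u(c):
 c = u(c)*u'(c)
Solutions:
 u(c) = -sqrt(C1 + c^2)
 u(c) = sqrt(C1 + c^2)


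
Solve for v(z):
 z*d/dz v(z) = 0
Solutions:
 v(z) = C1


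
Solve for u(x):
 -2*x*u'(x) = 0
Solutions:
 u(x) = C1


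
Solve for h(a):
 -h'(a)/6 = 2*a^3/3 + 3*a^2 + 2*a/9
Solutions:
 h(a) = C1 - a^4 - 6*a^3 - 2*a^2/3


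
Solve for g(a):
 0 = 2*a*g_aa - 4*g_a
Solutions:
 g(a) = C1 + C2*a^3


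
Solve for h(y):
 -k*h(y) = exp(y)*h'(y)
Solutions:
 h(y) = C1*exp(k*exp(-y))


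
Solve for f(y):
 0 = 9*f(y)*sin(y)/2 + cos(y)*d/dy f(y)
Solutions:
 f(y) = C1*cos(y)^(9/2)


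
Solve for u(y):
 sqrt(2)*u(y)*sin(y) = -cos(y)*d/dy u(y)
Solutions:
 u(y) = C1*cos(y)^(sqrt(2))


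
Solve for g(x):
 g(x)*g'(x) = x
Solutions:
 g(x) = -sqrt(C1 + x^2)
 g(x) = sqrt(C1 + x^2)


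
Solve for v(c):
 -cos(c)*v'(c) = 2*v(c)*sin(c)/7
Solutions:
 v(c) = C1*cos(c)^(2/7)


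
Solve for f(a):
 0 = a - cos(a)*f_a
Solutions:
 f(a) = C1 + Integral(a/cos(a), a)


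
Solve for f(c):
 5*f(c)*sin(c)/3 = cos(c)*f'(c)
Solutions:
 f(c) = C1/cos(c)^(5/3)


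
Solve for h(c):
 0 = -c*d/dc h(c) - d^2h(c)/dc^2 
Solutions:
 h(c) = C1 + C2*erf(sqrt(2)*c/2)


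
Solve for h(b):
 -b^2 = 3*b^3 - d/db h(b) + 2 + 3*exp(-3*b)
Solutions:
 h(b) = C1 + 3*b^4/4 + b^3/3 + 2*b - exp(-3*b)


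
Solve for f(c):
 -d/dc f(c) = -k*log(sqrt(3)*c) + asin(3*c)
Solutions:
 f(c) = C1 + c*k*(log(c) - 1) + c*k*log(3)/2 - c*asin(3*c) - sqrt(1 - 9*c^2)/3


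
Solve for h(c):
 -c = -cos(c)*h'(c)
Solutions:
 h(c) = C1 + Integral(c/cos(c), c)


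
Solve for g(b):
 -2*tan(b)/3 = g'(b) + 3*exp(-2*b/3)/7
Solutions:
 g(b) = C1 - log(tan(b)^2 + 1)/3 + 9*exp(-2*b/3)/14


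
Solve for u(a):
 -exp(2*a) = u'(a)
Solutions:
 u(a) = C1 - exp(2*a)/2


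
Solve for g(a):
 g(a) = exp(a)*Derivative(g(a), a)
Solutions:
 g(a) = C1*exp(-exp(-a))


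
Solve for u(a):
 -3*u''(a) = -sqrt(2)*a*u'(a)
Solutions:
 u(a) = C1 + C2*erfi(2^(3/4)*sqrt(3)*a/6)


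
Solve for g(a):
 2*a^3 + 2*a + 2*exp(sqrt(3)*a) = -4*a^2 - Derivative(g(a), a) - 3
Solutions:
 g(a) = C1 - a^4/2 - 4*a^3/3 - a^2 - 3*a - 2*sqrt(3)*exp(sqrt(3)*a)/3


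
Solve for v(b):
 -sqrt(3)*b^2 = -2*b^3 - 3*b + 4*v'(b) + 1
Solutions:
 v(b) = C1 + b^4/8 - sqrt(3)*b^3/12 + 3*b^2/8 - b/4


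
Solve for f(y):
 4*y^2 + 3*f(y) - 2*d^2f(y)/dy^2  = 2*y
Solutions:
 f(y) = C1*exp(-sqrt(6)*y/2) + C2*exp(sqrt(6)*y/2) - 4*y^2/3 + 2*y/3 - 16/9


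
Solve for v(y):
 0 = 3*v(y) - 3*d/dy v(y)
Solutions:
 v(y) = C1*exp(y)


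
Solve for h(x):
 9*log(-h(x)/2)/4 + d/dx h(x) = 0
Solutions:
 4*Integral(1/(log(-_y) - log(2)), (_y, h(x)))/9 = C1 - x


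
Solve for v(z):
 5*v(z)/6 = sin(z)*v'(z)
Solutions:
 v(z) = C1*(cos(z) - 1)^(5/12)/(cos(z) + 1)^(5/12)


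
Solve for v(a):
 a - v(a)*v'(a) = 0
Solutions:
 v(a) = -sqrt(C1 + a^2)
 v(a) = sqrt(C1 + a^2)


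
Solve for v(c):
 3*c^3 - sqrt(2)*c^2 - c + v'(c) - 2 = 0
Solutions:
 v(c) = C1 - 3*c^4/4 + sqrt(2)*c^3/3 + c^2/2 + 2*c


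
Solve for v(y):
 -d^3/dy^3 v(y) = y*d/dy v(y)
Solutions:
 v(y) = C1 + Integral(C2*airyai(-y) + C3*airybi(-y), y)


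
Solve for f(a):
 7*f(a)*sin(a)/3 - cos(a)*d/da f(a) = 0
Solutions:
 f(a) = C1/cos(a)^(7/3)


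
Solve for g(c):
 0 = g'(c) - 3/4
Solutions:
 g(c) = C1 + 3*c/4


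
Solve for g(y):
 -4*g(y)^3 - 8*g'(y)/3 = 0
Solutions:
 g(y) = -sqrt(-1/(C1 - 3*y))
 g(y) = sqrt(-1/(C1 - 3*y))


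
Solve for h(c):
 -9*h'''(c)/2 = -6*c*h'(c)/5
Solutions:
 h(c) = C1 + Integral(C2*airyai(30^(2/3)*c/15) + C3*airybi(30^(2/3)*c/15), c)


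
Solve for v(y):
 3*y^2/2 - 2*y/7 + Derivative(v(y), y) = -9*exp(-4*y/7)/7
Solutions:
 v(y) = C1 - y^3/2 + y^2/7 + 9*exp(-4*y/7)/4


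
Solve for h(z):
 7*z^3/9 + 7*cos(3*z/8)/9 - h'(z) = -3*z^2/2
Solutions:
 h(z) = C1 + 7*z^4/36 + z^3/2 + 56*sin(3*z/8)/27


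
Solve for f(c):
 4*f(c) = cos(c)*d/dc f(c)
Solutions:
 f(c) = C1*(sin(c)^2 + 2*sin(c) + 1)/(sin(c)^2 - 2*sin(c) + 1)


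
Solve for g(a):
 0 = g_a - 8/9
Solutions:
 g(a) = C1 + 8*a/9


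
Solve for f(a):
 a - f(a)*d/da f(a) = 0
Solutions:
 f(a) = -sqrt(C1 + a^2)
 f(a) = sqrt(C1 + a^2)


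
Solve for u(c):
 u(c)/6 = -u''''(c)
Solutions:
 u(c) = (C1*sin(2^(1/4)*3^(3/4)*c/6) + C2*cos(2^(1/4)*3^(3/4)*c/6))*exp(-2^(1/4)*3^(3/4)*c/6) + (C3*sin(2^(1/4)*3^(3/4)*c/6) + C4*cos(2^(1/4)*3^(3/4)*c/6))*exp(2^(1/4)*3^(3/4)*c/6)


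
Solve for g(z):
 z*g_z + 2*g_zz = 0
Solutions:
 g(z) = C1 + C2*erf(z/2)


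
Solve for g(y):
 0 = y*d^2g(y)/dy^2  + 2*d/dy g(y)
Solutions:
 g(y) = C1 + C2/y


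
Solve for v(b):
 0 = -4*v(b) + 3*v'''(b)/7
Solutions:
 v(b) = C3*exp(28^(1/3)*3^(2/3)*b/3) + (C1*sin(28^(1/3)*3^(1/6)*b/2) + C2*cos(28^(1/3)*3^(1/6)*b/2))*exp(-28^(1/3)*3^(2/3)*b/6)


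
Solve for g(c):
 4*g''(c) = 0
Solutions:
 g(c) = C1 + C2*c


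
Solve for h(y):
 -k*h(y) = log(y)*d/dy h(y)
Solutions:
 h(y) = C1*exp(-k*li(y))


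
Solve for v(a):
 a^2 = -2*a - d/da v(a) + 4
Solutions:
 v(a) = C1 - a^3/3 - a^2 + 4*a


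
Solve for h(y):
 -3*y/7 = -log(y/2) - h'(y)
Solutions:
 h(y) = C1 + 3*y^2/14 - y*log(y) + y*log(2) + y


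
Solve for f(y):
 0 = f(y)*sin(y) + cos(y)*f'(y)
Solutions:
 f(y) = C1*cos(y)


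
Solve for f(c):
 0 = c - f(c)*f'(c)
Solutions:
 f(c) = -sqrt(C1 + c^2)
 f(c) = sqrt(C1 + c^2)


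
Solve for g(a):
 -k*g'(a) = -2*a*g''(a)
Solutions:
 g(a) = C1 + a^(re(k)/2 + 1)*(C2*sin(log(a)*Abs(im(k))/2) + C3*cos(log(a)*im(k)/2))


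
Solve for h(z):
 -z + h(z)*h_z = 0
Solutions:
 h(z) = -sqrt(C1 + z^2)
 h(z) = sqrt(C1 + z^2)


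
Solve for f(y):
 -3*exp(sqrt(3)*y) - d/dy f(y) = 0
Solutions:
 f(y) = C1 - sqrt(3)*exp(sqrt(3)*y)


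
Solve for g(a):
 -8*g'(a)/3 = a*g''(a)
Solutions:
 g(a) = C1 + C2/a^(5/3)


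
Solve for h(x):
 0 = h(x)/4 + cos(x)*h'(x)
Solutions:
 h(x) = C1*(sin(x) - 1)^(1/8)/(sin(x) + 1)^(1/8)


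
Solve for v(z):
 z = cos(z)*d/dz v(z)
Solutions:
 v(z) = C1 + Integral(z/cos(z), z)


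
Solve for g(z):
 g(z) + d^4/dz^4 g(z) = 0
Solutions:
 g(z) = (C1*sin(sqrt(2)*z/2) + C2*cos(sqrt(2)*z/2))*exp(-sqrt(2)*z/2) + (C3*sin(sqrt(2)*z/2) + C4*cos(sqrt(2)*z/2))*exp(sqrt(2)*z/2)


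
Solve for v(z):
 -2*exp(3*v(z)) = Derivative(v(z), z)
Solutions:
 v(z) = log((-3^(2/3) - 3*3^(1/6)*I)*(1/(C1 + 2*z))^(1/3)/6)
 v(z) = log((-3^(2/3) + 3*3^(1/6)*I)*(1/(C1 + 2*z))^(1/3)/6)
 v(z) = log(1/(C1 + 6*z))/3


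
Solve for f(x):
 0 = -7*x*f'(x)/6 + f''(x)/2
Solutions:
 f(x) = C1 + C2*erfi(sqrt(42)*x/6)


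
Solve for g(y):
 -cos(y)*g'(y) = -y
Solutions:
 g(y) = C1 + Integral(y/cos(y), y)


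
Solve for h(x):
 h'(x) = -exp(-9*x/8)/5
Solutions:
 h(x) = C1 + 8*exp(-9*x/8)/45


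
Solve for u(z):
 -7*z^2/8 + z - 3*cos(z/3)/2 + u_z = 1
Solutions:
 u(z) = C1 + 7*z^3/24 - z^2/2 + z + 9*sin(z/3)/2


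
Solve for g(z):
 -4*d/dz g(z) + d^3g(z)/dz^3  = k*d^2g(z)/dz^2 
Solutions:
 g(z) = C1 + C2*exp(z*(k - sqrt(k^2 + 16))/2) + C3*exp(z*(k + sqrt(k^2 + 16))/2)


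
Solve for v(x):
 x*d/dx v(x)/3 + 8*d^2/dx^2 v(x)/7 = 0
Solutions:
 v(x) = C1 + C2*erf(sqrt(21)*x/12)


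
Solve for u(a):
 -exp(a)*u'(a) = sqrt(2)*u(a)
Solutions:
 u(a) = C1*exp(sqrt(2)*exp(-a))


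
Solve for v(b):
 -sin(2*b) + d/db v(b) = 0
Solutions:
 v(b) = C1 - cos(2*b)/2


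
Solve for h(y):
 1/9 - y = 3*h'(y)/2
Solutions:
 h(y) = C1 - y^2/3 + 2*y/27


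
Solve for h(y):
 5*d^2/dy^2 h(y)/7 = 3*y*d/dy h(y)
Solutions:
 h(y) = C1 + C2*erfi(sqrt(210)*y/10)


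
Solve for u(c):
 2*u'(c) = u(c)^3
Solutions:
 u(c) = -sqrt(-1/(C1 + c))
 u(c) = sqrt(-1/(C1 + c))


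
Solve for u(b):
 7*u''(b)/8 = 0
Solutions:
 u(b) = C1 + C2*b


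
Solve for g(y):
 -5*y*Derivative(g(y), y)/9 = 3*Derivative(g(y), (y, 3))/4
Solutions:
 g(y) = C1 + Integral(C2*airyai(-20^(1/3)*y/3) + C3*airybi(-20^(1/3)*y/3), y)


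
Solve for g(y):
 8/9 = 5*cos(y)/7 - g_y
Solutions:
 g(y) = C1 - 8*y/9 + 5*sin(y)/7


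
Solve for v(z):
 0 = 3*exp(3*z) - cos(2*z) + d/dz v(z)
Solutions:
 v(z) = C1 - exp(3*z) + sin(2*z)/2


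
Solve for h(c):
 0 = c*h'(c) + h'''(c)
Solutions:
 h(c) = C1 + Integral(C2*airyai(-c) + C3*airybi(-c), c)


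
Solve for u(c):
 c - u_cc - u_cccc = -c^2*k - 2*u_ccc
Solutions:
 u(c) = C1 + C4*exp(c) + c^4*k/12 + c^3*(4*k + 1)/6 + c^2*(3*k + 1) + c*(C2 + C3*exp(c))


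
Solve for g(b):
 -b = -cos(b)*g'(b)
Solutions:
 g(b) = C1 + Integral(b/cos(b), b)


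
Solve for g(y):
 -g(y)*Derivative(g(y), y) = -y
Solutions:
 g(y) = -sqrt(C1 + y^2)
 g(y) = sqrt(C1 + y^2)


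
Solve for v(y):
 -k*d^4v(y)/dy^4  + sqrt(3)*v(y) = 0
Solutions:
 v(y) = C1*exp(-3^(1/8)*y*(1/k)^(1/4)) + C2*exp(3^(1/8)*y*(1/k)^(1/4)) + C3*exp(-3^(1/8)*I*y*(1/k)^(1/4)) + C4*exp(3^(1/8)*I*y*(1/k)^(1/4))


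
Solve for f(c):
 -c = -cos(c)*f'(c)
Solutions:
 f(c) = C1 + Integral(c/cos(c), c)


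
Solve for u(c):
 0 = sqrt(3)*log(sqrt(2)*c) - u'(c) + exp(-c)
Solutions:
 u(c) = C1 + sqrt(3)*c*log(c) + sqrt(3)*c*(-1 + log(2)/2) - exp(-c)


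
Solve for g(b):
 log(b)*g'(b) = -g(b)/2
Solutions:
 g(b) = C1*exp(-li(b)/2)


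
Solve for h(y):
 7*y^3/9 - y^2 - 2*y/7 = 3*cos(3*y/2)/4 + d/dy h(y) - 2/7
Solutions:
 h(y) = C1 + 7*y^4/36 - y^3/3 - y^2/7 + 2*y/7 - sin(3*y/2)/2


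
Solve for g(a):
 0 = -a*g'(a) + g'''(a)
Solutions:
 g(a) = C1 + Integral(C2*airyai(a) + C3*airybi(a), a)


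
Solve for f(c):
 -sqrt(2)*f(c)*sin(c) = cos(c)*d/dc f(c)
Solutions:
 f(c) = C1*cos(c)^(sqrt(2))


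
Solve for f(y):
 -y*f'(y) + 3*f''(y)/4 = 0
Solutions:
 f(y) = C1 + C2*erfi(sqrt(6)*y/3)


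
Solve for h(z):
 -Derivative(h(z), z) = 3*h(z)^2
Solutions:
 h(z) = 1/(C1 + 3*z)


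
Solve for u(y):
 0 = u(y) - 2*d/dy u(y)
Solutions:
 u(y) = C1*exp(y/2)


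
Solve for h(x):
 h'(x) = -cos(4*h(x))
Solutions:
 h(x) = -asin((C1 + exp(8*x))/(C1 - exp(8*x)))/4 + pi/4
 h(x) = asin((C1 + exp(8*x))/(C1 - exp(8*x)))/4


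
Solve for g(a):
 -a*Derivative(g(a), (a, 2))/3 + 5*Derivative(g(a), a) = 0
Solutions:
 g(a) = C1 + C2*a^16


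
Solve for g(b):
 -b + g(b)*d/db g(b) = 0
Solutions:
 g(b) = -sqrt(C1 + b^2)
 g(b) = sqrt(C1 + b^2)


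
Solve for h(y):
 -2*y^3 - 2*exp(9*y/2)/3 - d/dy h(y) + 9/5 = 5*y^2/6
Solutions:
 h(y) = C1 - y^4/2 - 5*y^3/18 + 9*y/5 - 4*exp(9*y/2)/27


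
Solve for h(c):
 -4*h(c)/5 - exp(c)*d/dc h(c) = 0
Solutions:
 h(c) = C1*exp(4*exp(-c)/5)


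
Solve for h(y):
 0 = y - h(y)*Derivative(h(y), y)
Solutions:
 h(y) = -sqrt(C1 + y^2)
 h(y) = sqrt(C1 + y^2)


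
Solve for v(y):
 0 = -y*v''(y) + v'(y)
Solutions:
 v(y) = C1 + C2*y^2


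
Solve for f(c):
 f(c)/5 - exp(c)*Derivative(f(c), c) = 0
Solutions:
 f(c) = C1*exp(-exp(-c)/5)


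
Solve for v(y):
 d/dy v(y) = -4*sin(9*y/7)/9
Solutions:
 v(y) = C1 + 28*cos(9*y/7)/81


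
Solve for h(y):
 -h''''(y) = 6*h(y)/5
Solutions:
 h(y) = (C1*sin(10^(3/4)*3^(1/4)*y/10) + C2*cos(10^(3/4)*3^(1/4)*y/10))*exp(-10^(3/4)*3^(1/4)*y/10) + (C3*sin(10^(3/4)*3^(1/4)*y/10) + C4*cos(10^(3/4)*3^(1/4)*y/10))*exp(10^(3/4)*3^(1/4)*y/10)


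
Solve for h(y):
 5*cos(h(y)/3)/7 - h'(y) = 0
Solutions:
 -5*y/7 - 3*log(sin(h(y)/3) - 1)/2 + 3*log(sin(h(y)/3) + 1)/2 = C1


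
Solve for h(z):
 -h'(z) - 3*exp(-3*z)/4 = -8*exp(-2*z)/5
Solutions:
 h(z) = C1 - 4*exp(-2*z)/5 + exp(-3*z)/4


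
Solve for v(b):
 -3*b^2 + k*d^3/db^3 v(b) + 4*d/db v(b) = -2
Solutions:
 v(b) = C1 + C2*exp(-2*b*sqrt(-1/k)) + C3*exp(2*b*sqrt(-1/k)) + b^3/4 - 3*b*k/8 - b/2


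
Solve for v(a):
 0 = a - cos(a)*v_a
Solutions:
 v(a) = C1 + Integral(a/cos(a), a)


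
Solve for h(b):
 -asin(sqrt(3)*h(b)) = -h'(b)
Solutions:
 Integral(1/asin(sqrt(3)*_y), (_y, h(b))) = C1 + b


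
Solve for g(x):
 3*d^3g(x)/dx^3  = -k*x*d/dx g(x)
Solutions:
 g(x) = C1 + Integral(C2*airyai(3^(2/3)*x*(-k)^(1/3)/3) + C3*airybi(3^(2/3)*x*(-k)^(1/3)/3), x)


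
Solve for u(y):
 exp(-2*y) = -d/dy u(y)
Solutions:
 u(y) = C1 + exp(-2*y)/2


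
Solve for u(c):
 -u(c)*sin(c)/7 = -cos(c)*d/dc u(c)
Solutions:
 u(c) = C1/cos(c)^(1/7)


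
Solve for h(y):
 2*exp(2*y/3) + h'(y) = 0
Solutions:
 h(y) = C1 - 3*exp(2*y/3)


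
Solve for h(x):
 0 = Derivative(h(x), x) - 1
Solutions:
 h(x) = C1 + x


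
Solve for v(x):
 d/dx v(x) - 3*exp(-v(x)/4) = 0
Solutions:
 v(x) = 4*log(C1 + 3*x/4)


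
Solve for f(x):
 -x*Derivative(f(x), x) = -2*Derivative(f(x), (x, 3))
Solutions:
 f(x) = C1 + Integral(C2*airyai(2^(2/3)*x/2) + C3*airybi(2^(2/3)*x/2), x)


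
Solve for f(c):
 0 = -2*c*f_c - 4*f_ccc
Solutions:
 f(c) = C1 + Integral(C2*airyai(-2^(2/3)*c/2) + C3*airybi(-2^(2/3)*c/2), c)


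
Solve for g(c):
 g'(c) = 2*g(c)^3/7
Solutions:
 g(c) = -sqrt(14)*sqrt(-1/(C1 + 2*c))/2
 g(c) = sqrt(14)*sqrt(-1/(C1 + 2*c))/2


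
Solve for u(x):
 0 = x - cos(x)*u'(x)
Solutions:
 u(x) = C1 + Integral(x/cos(x), x)


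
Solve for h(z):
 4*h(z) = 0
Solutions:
 h(z) = 0


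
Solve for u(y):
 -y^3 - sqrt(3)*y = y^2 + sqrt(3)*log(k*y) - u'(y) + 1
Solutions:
 u(y) = C1 + y^4/4 + y^3/3 + sqrt(3)*y^2/2 + sqrt(3)*y*log(k*y) + y*(1 - sqrt(3))


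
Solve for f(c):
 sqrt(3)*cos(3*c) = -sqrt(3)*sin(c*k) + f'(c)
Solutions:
 f(c) = C1 + sqrt(3)*sin(3*c)/3 - sqrt(3)*cos(c*k)/k


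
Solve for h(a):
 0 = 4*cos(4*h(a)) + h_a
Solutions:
 h(a) = -asin((C1 + exp(32*a))/(C1 - exp(32*a)))/4 + pi/4
 h(a) = asin((C1 + exp(32*a))/(C1 - exp(32*a)))/4


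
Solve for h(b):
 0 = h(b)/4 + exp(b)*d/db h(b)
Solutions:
 h(b) = C1*exp(exp(-b)/4)


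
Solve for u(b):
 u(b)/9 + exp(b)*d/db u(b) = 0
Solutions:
 u(b) = C1*exp(exp(-b)/9)


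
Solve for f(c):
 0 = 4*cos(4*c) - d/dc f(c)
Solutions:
 f(c) = C1 + sin(4*c)


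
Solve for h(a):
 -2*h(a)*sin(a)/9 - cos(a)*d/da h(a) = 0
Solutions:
 h(a) = C1*cos(a)^(2/9)


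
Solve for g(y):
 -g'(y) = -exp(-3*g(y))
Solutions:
 g(y) = log(C1 + 3*y)/3
 g(y) = log((-3^(1/3) - 3^(5/6)*I)*(C1 + y)^(1/3)/2)
 g(y) = log((-3^(1/3) + 3^(5/6)*I)*(C1 + y)^(1/3)/2)


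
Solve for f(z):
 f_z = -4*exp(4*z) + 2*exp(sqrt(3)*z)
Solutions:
 f(z) = C1 - exp(4*z) + 2*sqrt(3)*exp(sqrt(3)*z)/3


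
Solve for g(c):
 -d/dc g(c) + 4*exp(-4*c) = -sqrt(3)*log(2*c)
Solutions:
 g(c) = C1 + sqrt(3)*c*log(c) + sqrt(3)*c*(-1 + log(2)) - exp(-4*c)


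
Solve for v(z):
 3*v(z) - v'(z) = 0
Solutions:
 v(z) = C1*exp(3*z)


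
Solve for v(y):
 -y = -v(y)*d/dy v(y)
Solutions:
 v(y) = -sqrt(C1 + y^2)
 v(y) = sqrt(C1 + y^2)


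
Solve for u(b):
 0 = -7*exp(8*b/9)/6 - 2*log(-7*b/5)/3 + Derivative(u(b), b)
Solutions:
 u(b) = C1 + 2*b*log(-b)/3 + 2*b*(-log(5) - 1 + log(7))/3 + 21*exp(8*b/9)/16


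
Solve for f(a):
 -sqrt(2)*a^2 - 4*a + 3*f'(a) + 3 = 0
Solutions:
 f(a) = C1 + sqrt(2)*a^3/9 + 2*a^2/3 - a


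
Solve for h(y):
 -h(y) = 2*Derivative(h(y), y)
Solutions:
 h(y) = C1*exp(-y/2)


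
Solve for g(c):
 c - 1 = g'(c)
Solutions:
 g(c) = C1 + c^2/2 - c


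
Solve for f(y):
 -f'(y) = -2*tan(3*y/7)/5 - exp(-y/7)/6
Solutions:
 f(y) = C1 + 7*log(tan(3*y/7)^2 + 1)/15 - 7*exp(-y/7)/6


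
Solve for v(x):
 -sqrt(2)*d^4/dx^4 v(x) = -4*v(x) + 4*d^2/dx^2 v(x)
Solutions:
 v(x) = C1*exp(-2^(1/4)*x*sqrt(-1 + sqrt(1 + sqrt(2)))) + C2*exp(2^(1/4)*x*sqrt(-1 + sqrt(1 + sqrt(2)))) + C3*sin(2^(1/4)*x*sqrt(1 + sqrt(1 + sqrt(2)))) + C4*cosh(2^(1/4)*x*sqrt(-sqrt(1 + sqrt(2)) - 1))


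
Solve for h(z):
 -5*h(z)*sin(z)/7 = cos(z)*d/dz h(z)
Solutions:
 h(z) = C1*cos(z)^(5/7)


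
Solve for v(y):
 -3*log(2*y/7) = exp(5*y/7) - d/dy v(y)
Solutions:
 v(y) = C1 + 3*y*log(y) + 3*y*(-log(7) - 1 + log(2)) + 7*exp(5*y/7)/5


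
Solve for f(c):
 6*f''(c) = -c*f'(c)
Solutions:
 f(c) = C1 + C2*erf(sqrt(3)*c/6)


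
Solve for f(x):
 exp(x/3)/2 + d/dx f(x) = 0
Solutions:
 f(x) = C1 - 3*exp(x/3)/2


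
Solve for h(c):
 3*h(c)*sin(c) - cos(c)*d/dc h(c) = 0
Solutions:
 h(c) = C1/cos(c)^3


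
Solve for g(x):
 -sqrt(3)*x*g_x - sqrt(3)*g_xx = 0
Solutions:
 g(x) = C1 + C2*erf(sqrt(2)*x/2)


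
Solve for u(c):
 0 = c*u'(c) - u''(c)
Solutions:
 u(c) = C1 + C2*erfi(sqrt(2)*c/2)


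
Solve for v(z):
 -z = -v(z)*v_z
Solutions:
 v(z) = -sqrt(C1 + z^2)
 v(z) = sqrt(C1 + z^2)


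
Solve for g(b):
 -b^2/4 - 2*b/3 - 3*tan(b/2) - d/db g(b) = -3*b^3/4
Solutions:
 g(b) = C1 + 3*b^4/16 - b^3/12 - b^2/3 + 6*log(cos(b/2))


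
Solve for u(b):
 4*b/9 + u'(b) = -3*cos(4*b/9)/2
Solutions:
 u(b) = C1 - 2*b^2/9 - 27*sin(4*b/9)/8


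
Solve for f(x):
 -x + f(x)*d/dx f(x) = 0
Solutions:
 f(x) = -sqrt(C1 + x^2)
 f(x) = sqrt(C1 + x^2)


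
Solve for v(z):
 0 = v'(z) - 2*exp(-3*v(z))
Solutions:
 v(z) = log(C1 + 6*z)/3
 v(z) = log((-3^(1/3) - 3^(5/6)*I)*(C1 + 2*z)^(1/3)/2)
 v(z) = log((-3^(1/3) + 3^(5/6)*I)*(C1 + 2*z)^(1/3)/2)


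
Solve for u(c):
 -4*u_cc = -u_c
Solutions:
 u(c) = C1 + C2*exp(c/4)


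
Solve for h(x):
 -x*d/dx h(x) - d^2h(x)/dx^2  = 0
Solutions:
 h(x) = C1 + C2*erf(sqrt(2)*x/2)


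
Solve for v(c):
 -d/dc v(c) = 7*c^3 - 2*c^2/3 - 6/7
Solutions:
 v(c) = C1 - 7*c^4/4 + 2*c^3/9 + 6*c/7


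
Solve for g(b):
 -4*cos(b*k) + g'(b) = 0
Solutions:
 g(b) = C1 + 4*sin(b*k)/k


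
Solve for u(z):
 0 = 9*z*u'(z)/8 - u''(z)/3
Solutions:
 u(z) = C1 + C2*erfi(3*sqrt(3)*z/4)


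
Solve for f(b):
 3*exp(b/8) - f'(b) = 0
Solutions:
 f(b) = C1 + 24*exp(b/8)


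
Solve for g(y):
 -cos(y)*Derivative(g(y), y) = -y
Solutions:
 g(y) = C1 + Integral(y/cos(y), y)


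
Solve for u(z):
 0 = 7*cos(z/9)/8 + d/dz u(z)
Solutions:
 u(z) = C1 - 63*sin(z/9)/8


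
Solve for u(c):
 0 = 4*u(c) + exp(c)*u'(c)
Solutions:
 u(c) = C1*exp(4*exp(-c))


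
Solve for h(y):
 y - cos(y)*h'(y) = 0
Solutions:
 h(y) = C1 + Integral(y/cos(y), y)


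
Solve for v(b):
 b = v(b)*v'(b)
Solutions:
 v(b) = -sqrt(C1 + b^2)
 v(b) = sqrt(C1 + b^2)


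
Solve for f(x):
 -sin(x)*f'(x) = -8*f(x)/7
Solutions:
 f(x) = C1*(cos(x) - 1)^(4/7)/(cos(x) + 1)^(4/7)


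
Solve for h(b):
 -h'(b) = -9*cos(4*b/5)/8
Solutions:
 h(b) = C1 + 45*sin(4*b/5)/32


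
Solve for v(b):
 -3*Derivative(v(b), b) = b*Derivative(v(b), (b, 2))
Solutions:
 v(b) = C1 + C2/b^2


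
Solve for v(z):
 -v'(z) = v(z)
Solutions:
 v(z) = C1*exp(-z)


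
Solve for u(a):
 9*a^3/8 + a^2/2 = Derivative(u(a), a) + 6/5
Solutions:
 u(a) = C1 + 9*a^4/32 + a^3/6 - 6*a/5


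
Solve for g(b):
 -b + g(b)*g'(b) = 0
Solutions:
 g(b) = -sqrt(C1 + b^2)
 g(b) = sqrt(C1 + b^2)


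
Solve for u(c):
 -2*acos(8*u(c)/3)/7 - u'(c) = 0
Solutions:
 Integral(1/acos(8*_y/3), (_y, u(c))) = C1 - 2*c/7


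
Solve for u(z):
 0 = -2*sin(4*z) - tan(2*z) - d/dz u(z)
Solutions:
 u(z) = C1 + log(cos(2*z))/2 + cos(4*z)/2


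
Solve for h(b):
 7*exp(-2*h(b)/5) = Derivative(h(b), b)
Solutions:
 h(b) = 5*log(-sqrt(C1 + 7*b)) - 5*log(5) + 5*log(10)/2
 h(b) = 5*log(C1 + 7*b)/2 - 5*log(5) + 5*log(10)/2


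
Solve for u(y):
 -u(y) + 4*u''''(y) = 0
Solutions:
 u(y) = C1*exp(-sqrt(2)*y/2) + C2*exp(sqrt(2)*y/2) + C3*sin(sqrt(2)*y/2) + C4*cos(sqrt(2)*y/2)


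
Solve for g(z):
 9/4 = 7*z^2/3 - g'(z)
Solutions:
 g(z) = C1 + 7*z^3/9 - 9*z/4


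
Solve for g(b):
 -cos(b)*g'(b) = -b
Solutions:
 g(b) = C1 + Integral(b/cos(b), b)


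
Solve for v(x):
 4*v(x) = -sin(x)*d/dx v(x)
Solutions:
 v(x) = C1*(cos(x)^2 + 2*cos(x) + 1)/(cos(x)^2 - 2*cos(x) + 1)


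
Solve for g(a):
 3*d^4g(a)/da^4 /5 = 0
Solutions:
 g(a) = C1 + C2*a + C3*a^2 + C4*a^3


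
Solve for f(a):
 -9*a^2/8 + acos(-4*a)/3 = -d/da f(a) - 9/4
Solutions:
 f(a) = C1 + 3*a^3/8 - a*acos(-4*a)/3 - 9*a/4 - sqrt(1 - 16*a^2)/12


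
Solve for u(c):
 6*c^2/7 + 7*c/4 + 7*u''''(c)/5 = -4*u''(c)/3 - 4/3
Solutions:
 u(c) = C1 + C2*c + C3*sin(2*sqrt(105)*c/21) + C4*cos(2*sqrt(105)*c/21) - 3*c^4/56 - 7*c^3/32 + 7*c^2/40


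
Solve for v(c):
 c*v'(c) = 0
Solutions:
 v(c) = C1


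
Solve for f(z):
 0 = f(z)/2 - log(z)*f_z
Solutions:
 f(z) = C1*exp(li(z)/2)


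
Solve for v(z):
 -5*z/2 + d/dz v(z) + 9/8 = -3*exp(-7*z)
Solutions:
 v(z) = C1 + 5*z^2/4 - 9*z/8 + 3*exp(-7*z)/7


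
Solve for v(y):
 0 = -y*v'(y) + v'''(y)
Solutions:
 v(y) = C1 + Integral(C2*airyai(y) + C3*airybi(y), y)


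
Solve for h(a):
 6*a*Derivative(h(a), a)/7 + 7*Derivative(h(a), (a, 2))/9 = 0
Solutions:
 h(a) = C1 + C2*erf(3*sqrt(3)*a/7)


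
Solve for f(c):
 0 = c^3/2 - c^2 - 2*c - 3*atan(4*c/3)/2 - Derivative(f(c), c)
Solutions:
 f(c) = C1 + c^4/8 - c^3/3 - c^2 - 3*c*atan(4*c/3)/2 + 9*log(16*c^2 + 9)/16


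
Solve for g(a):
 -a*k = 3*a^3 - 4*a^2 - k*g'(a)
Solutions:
 g(a) = C1 + 3*a^4/(4*k) - 4*a^3/(3*k) + a^2/2
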